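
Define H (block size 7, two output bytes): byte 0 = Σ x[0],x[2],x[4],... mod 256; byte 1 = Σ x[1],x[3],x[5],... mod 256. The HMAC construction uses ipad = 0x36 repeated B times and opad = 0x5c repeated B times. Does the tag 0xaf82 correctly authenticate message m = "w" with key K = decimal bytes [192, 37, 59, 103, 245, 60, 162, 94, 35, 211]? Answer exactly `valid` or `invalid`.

Key decimal bytes [192, 37, 59, 103, 245, 60, 162, 94, 35, 211] = c0 25 3b 67 f5 3c a2 5e 23 d3 is 10 bytes > B = 7, so hash it first: H(key) = b5 f9, then zero-pad to 7 bytes: K' = b5 f9 00 00 00 00 00.
K' ⊕ ipad = 83 cf 36 36 36 36 36; K' ⊕ opad = e9 a5 5c 5c 5c 5c 5c.
Inner hash: even-index sum = 293 mod 256 = 37; odd-index sum = 434 mod 256 = 178 → 25 b2.
Outer hash (recomputed tag): even-index sum = 687 mod 256 = 175; odd-index sum = 386 mod 256 = 130 → af 82.
Recomputed tag = af82; claimed = af82 → match.

valid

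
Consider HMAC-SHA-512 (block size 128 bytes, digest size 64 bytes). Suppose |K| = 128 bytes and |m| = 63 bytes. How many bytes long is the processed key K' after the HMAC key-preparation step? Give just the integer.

128

Key is 128 ≤ 128 bytes, zero-padded: |K'| = 128.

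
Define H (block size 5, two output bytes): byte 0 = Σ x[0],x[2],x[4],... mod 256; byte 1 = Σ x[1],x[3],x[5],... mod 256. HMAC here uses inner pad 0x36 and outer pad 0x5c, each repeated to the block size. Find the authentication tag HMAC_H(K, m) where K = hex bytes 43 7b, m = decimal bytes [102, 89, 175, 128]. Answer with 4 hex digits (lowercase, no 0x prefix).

6f3d

Key hex bytes 43 7b is 2 bytes ≤ B = 5; zero-pad to 5 bytes: K' = 43 7b 00 00 00.
K' ⊕ ipad = 75 4d 36 36 36.  K' ⊕ opad = 1f 27 5c 5c 5c.
Inner input = (K'⊕ipad) ∥ m = 75 4d 36 36 36 ∥ 66 59 af 80.
Inner hash: even-index sum = 442 mod 256 = 186; odd-index sum = 408 mod 256 = 152 → ba 98.
Outer input = (K'⊕opad) ∥ inner = 1f 27 5c 5c 5c ∥ ba 98.
Outer hash (tag): even-index sum = 367 mod 256 = 111; odd-index sum = 317 mod 256 = 61 → 6f 3d.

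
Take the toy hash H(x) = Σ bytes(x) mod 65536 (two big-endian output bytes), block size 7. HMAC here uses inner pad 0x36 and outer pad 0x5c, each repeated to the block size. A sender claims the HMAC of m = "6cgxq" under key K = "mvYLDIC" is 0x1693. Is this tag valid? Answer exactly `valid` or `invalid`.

Key "mvYLDIC" = 6d 76 59 4c 44 49 43 is exactly B = 7 bytes: K' = 6d 76 59 4c 44 49 43.
K' ⊕ ipad = 5b 40 6f 7a 72 7f 75; K' ⊕ opad = 31 2a 05 10 18 15 1f.
Inner hash: sum = 91+64+111+122+114+127+117+54+99+103+120+113 = 1235 → 04 d3.
Outer hash (recomputed tag): sum = 49+42+5+16+24+21+31+4+211 = 403 → 01 93.
Recomputed tag = 0193; claimed = 1693 → mismatch.

invalid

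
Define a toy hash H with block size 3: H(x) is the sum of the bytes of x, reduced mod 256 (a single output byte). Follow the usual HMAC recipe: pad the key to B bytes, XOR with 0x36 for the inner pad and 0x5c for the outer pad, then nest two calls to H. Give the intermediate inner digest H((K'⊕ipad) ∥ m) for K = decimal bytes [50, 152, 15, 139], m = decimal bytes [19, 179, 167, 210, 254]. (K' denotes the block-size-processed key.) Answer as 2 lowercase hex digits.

fb

Key decimal bytes [50, 152, 15, 139] = 32 98 0f 8b is 4 bytes > B = 3, so hash it first: H(key) = 64, then zero-pad to 3 bytes: K' = 64 00 00.
K' ⊕ ipad = 52 36 36.
Inner input = 52 36 36 ∥ 13 b3 a7 d2 fe.
Inner hash: sum = 82+54+54+19+179+167+210+254 = 1019; mod 256 = 251 → fb.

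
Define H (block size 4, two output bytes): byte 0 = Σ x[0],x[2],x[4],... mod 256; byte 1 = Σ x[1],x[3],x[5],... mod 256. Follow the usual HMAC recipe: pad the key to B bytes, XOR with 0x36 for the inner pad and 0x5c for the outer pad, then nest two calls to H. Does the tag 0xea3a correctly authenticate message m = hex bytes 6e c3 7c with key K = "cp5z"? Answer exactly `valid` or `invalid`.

invalid

Key "cp5z" = 63 70 35 7a is exactly B = 4 bytes: K' = 63 70 35 7a.
K' ⊕ ipad = 55 46 03 4c; K' ⊕ opad = 3f 2c 69 26.
Inner hash: even-index sum = 322 mod 256 = 66; odd-index sum = 341 mod 256 = 85 → 42 55.
Outer hash (recomputed tag): even-index sum = 234 mod 256 = 234; odd-index sum = 167 mod 256 = 167 → ea a7.
Recomputed tag = eaa7; claimed = ea3a → mismatch.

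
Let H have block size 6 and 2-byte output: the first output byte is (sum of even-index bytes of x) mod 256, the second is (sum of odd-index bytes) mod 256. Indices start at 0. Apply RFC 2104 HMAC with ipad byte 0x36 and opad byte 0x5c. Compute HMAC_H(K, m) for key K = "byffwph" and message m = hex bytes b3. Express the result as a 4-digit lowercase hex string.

Key "byffwph" = 62 79 66 66 77 70 68 is 7 bytes > B = 6, so hash it first: H(key) = a7 4f, then zero-pad to 6 bytes: K' = a7 4f 00 00 00 00.
K' ⊕ ipad = 91 79 36 36 36 36.  K' ⊕ opad = fb 13 5c 5c 5c 5c.
Inner input = (K'⊕ipad) ∥ m = 91 79 36 36 36 36 ∥ b3.
Inner hash: even-index sum = 432 mod 256 = 176; odd-index sum = 229 mod 256 = 229 → b0 e5.
Outer input = (K'⊕opad) ∥ inner = fb 13 5c 5c 5c 5c ∥ b0 e5.
Outer hash (tag): even-index sum = 611 mod 256 = 99; odd-index sum = 432 mod 256 = 176 → 63 b0.

63b0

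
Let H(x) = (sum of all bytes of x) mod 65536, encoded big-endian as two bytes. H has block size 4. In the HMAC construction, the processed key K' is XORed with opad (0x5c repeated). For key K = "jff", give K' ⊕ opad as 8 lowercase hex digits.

Key "jff" = 6a 66 66 is 3 bytes ≤ B = 4; zero-pad to 4 bytes: K' = 6a 66 66 00.
XOR each byte with 0x5c: 6a⊕5c=36, 66⊕5c=3a, 66⊕5c=3a, 00⊕5c=5c.

363a3a5c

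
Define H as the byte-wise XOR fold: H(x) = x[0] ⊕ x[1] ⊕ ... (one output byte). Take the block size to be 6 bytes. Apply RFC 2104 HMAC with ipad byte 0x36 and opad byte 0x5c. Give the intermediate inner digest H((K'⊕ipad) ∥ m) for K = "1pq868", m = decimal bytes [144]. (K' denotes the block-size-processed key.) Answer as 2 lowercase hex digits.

96

Key "1pq868" = 31 70 71 38 36 38 is exactly B = 6 bytes: K' = 31 70 71 38 36 38.
K' ⊕ ipad = 07 46 47 0e 00 0e.
Inner input = 07 46 47 0e 00 0e ∥ 90.
Inner hash: XOR 07⊕46⊕47⊕0e⊕00⊕0e⊕90 = 96.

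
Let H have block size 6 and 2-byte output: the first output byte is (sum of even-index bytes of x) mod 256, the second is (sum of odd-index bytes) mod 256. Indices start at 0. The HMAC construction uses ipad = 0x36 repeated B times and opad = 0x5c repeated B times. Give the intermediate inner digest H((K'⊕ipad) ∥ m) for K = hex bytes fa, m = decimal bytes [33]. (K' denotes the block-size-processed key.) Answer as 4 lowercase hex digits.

Key hex bytes fa is 1 byte ≤ B = 6; zero-pad to 6 bytes: K' = fa 00 00 00 00 00.
K' ⊕ ipad = cc 36 36 36 36 36.
Inner input = cc 36 36 36 36 36 ∥ 21.
Inner hash: even-index sum = 345 mod 256 = 89; odd-index sum = 162 mod 256 = 162 → 59 a2.

59a2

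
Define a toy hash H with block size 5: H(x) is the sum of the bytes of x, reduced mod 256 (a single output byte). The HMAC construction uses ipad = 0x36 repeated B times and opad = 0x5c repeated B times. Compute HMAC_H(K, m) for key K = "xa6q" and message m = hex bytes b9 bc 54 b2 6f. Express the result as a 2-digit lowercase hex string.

60

Key "xa6q" = 78 61 36 71 is 4 bytes ≤ B = 5; zero-pad to 5 bytes: K' = 78 61 36 71 00.
K' ⊕ ipad = 4e 57 00 47 36.  K' ⊕ opad = 24 3d 6a 2d 5c.
Inner input = (K'⊕ipad) ∥ m = 4e 57 00 47 36 ∥ b9 bc 54 b2 6f.
Inner hash: sum = 78+87+0+71+54+185+188+84+178+111 = 1036; mod 256 = 12 → 0c.
Outer input = (K'⊕opad) ∥ inner = 24 3d 6a 2d 5c ∥ 0c.
Outer hash (tag): sum = 36+61+106+45+92+12 = 352; mod 256 = 96 → 60.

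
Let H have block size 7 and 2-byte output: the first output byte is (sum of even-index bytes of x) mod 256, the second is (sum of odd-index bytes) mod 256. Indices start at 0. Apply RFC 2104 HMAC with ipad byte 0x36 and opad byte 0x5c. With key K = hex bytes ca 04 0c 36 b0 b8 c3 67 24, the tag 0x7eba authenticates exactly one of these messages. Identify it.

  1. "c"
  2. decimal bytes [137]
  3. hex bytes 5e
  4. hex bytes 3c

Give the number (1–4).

Key hex bytes ca 04 0c 36 b0 b8 c3 67 24 is 9 bytes > B = 7, so hash it first: H(key) = 6d 59, then zero-pad to 7 bytes: K' = 6d 59 00 00 00 00 00.
K' ⊕ ipad = 5b 6f 36 36 36 36 36; K' ⊕ opad = 31 05 5c 5c 5c 5c 5c.
m1: inner = H(5b 6f 36 36 36 36 36 63) = fd 3e; tag = H(31 05 5c 5c 5c 5c 5c fd 3e) = 83ba
m2: inner = H(5b 6f 36 36 36 36 36 89) = fd 64; tag = H(31 05 5c 5c 5c 5c 5c fd 64) = a9ba
m3: inner = H(5b 6f 36 36 36 36 36 5e) = fd 39; tag = H(31 05 5c 5c 5c 5c 5c fd 39) = 7eba ← matches
m4: inner = H(5b 6f 36 36 36 36 36 3c) = fd 17; tag = H(31 05 5c 5c 5c 5c 5c fd 17) = 5cba

3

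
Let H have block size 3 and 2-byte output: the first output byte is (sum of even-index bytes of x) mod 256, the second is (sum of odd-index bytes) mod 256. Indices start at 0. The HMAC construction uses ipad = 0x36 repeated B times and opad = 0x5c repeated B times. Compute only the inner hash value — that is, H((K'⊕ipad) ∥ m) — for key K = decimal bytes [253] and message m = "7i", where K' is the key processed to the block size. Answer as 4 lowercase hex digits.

Key decimal bytes [253] = fd is 1 byte ≤ B = 3; zero-pad to 3 bytes: K' = fd 00 00.
K' ⊕ ipad = cb 36 36.
Inner input = cb 36 36 ∥ 37 69.
Inner hash: even-index sum = 362 mod 256 = 106; odd-index sum = 109 mod 256 = 109 → 6a 6d.

6a6d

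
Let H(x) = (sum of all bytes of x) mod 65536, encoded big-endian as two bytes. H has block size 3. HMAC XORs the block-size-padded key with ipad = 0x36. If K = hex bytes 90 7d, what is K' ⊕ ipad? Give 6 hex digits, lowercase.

a64b36

Key hex bytes 90 7d is 2 bytes ≤ B = 3; zero-pad to 3 bytes: K' = 90 7d 00.
XOR each byte with 0x36: 90⊕36=a6, 7d⊕36=4b, 00⊕36=36.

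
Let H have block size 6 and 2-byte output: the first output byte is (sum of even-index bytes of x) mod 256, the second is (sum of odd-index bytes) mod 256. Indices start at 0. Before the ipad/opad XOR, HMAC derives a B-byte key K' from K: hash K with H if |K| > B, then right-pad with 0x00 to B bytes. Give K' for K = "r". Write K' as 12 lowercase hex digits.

Key "r" = 72 is 1 byte ≤ B = 6; zero-pad to 6 bytes: K' = 72 00 00 00 00 00.

720000000000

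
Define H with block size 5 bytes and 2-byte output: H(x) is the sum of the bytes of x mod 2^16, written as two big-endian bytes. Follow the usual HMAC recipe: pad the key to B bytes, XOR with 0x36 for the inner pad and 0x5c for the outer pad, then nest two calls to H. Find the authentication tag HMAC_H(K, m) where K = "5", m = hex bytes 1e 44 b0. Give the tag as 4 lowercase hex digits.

02c7

Key "5" = 35 is 1 byte ≤ B = 5; zero-pad to 5 bytes: K' = 35 00 00 00 00.
K' ⊕ ipad = 03 36 36 36 36.  K' ⊕ opad = 69 5c 5c 5c 5c.
Inner input = (K'⊕ipad) ∥ m = 03 36 36 36 36 ∥ 1e 44 b0.
Inner hash: sum = 3+54+54+54+54+30+68+176 = 493 → 01 ed.
Outer input = (K'⊕opad) ∥ inner = 69 5c 5c 5c 5c ∥ 01 ed.
Outer hash (tag): sum = 105+92+92+92+92+1+237 = 711 → 02 c7.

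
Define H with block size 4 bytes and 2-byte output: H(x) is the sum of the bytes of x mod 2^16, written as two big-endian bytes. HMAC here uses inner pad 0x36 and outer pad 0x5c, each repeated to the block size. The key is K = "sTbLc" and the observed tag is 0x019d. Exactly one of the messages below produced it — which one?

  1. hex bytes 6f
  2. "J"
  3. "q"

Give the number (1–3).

3

Key "sTbLc" = 73 54 62 4c 63 is 5 bytes > B = 4, so hash it first: H(key) = 01 d8, then zero-pad to 4 bytes: K' = 01 d8 00 00.
K' ⊕ ipad = 37 ee 36 36; K' ⊕ opad = 5d 84 5c 5c.
m1: inner = H(37 ee 36 36 6f) = 02 00; tag = H(5d 84 5c 5c 02 00) = 019b
m2: inner = H(37 ee 36 36 4a) = 01 db; tag = H(5d 84 5c 5c 01 db) = 0275
m3: inner = H(37 ee 36 36 71) = 02 02; tag = H(5d 84 5c 5c 02 02) = 019d ← matches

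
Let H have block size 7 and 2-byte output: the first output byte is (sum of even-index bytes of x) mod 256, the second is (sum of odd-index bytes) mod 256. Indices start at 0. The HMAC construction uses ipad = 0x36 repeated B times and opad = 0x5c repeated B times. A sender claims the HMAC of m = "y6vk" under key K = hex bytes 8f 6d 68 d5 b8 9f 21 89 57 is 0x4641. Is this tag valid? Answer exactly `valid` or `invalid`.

Key hex bytes 8f 6d 68 d5 b8 9f 21 89 57 is 9 bytes > B = 7, so hash it first: H(key) = 27 6a, then zero-pad to 7 bytes: K' = 27 6a 00 00 00 00 00.
K' ⊕ ipad = 11 5c 36 36 36 36 36; K' ⊕ opad = 7b 36 5c 5c 5c 5c 5c.
Inner hash: even-index sum = 340 mod 256 = 84; odd-index sum = 439 mod 256 = 183 → 54 b7.
Outer hash (recomputed tag): even-index sum = 582 mod 256 = 70; odd-index sum = 322 mod 256 = 66 → 46 42.
Recomputed tag = 4642; claimed = 4641 → mismatch.

invalid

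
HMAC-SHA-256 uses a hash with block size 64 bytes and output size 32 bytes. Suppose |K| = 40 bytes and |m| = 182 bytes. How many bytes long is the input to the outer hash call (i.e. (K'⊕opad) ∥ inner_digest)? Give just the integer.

96

Key is 40 ≤ 64 bytes, zero-padded: |K'| = 64.
Outer input = (K'⊕opad) ∥ H(inner) → 64 + 32 = 96 bytes.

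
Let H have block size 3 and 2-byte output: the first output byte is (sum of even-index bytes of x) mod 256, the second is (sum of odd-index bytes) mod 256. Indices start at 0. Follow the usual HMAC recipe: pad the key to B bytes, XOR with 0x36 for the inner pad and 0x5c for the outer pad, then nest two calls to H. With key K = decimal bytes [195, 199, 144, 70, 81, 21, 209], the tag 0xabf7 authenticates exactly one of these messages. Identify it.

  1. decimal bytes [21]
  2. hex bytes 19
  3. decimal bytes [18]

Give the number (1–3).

3

Key decimal bytes [195, 199, 144, 70, 81, 21, 209] = c3 c7 90 46 51 15 d1 is 7 bytes > B = 3, so hash it first: H(key) = 75 22, then zero-pad to 3 bytes: K' = 75 22 00.
K' ⊕ ipad = 43 14 36; K' ⊕ opad = 29 7e 5c.
m1: inner = H(43 14 36 15) = 79 29; tag = H(29 7e 5c 79 29) = aef7
m2: inner = H(43 14 36 19) = 79 2d; tag = H(29 7e 5c 79 2d) = b2f7
m3: inner = H(43 14 36 12) = 79 26; tag = H(29 7e 5c 79 26) = abf7 ← matches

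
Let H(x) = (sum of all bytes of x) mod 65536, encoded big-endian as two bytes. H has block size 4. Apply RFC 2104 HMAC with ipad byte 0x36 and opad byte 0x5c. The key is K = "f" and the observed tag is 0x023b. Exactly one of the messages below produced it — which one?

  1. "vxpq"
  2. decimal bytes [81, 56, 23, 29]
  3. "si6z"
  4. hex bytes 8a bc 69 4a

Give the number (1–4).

Key "f" = 66 is 1 byte ≤ B = 4; zero-pad to 4 bytes: K' = 66 00 00 00.
K' ⊕ ipad = 50 36 36 36; K' ⊕ opad = 3a 5c 5c 5c.
m1: inner = H(50 36 36 36 76 78 70 71) = 02 c1; tag = H(3a 5c 5c 5c 02 c1) = 0211
m2: inner = H(50 36 36 36 51 38 17 1d) = 01 af; tag = H(3a 5c 5c 5c 01 af) = 01fe
m3: inner = H(50 36 36 36 73 69 36 7a) = 02 7e; tag = H(3a 5c 5c 5c 02 7e) = 01ce
m4: inner = H(50 36 36 36 8a bc 69 4a) = 02 eb; tag = H(3a 5c 5c 5c 02 eb) = 023b ← matches

4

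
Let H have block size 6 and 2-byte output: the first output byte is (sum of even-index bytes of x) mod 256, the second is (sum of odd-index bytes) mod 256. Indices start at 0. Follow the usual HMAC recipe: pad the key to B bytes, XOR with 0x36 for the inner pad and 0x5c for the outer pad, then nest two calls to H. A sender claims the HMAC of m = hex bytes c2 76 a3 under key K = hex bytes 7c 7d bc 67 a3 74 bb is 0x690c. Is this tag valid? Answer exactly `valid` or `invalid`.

Key hex bytes 7c 7d bc 67 a3 74 bb is 7 bytes > B = 6, so hash it first: H(key) = 96 58, then zero-pad to 6 bytes: K' = 96 58 00 00 00 00.
K' ⊕ ipad = a0 6e 36 36 36 36; K' ⊕ opad = ca 04 5c 5c 5c 5c.
Inner hash: even-index sum = 625 mod 256 = 113; odd-index sum = 336 mod 256 = 80 → 71 50.
Outer hash (recomputed tag): even-index sum = 499 mod 256 = 243; odd-index sum = 268 mod 256 = 12 → f3 0c.
Recomputed tag = f30c; claimed = 690c → mismatch.

invalid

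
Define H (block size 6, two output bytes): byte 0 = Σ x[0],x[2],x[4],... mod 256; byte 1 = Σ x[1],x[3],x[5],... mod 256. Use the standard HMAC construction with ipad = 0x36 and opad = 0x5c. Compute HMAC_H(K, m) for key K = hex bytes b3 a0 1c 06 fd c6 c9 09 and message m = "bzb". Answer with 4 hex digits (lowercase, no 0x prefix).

540a

Key hex bytes b3 a0 1c 06 fd c6 c9 09 is 8 bytes > B = 6, so hash it first: H(key) = 95 75, then zero-pad to 6 bytes: K' = 95 75 00 00 00 00.
K' ⊕ ipad = a3 43 36 36 36 36.  K' ⊕ opad = c9 29 5c 5c 5c 5c.
Inner input = (K'⊕ipad) ∥ m = a3 43 36 36 36 36 ∥ 62 7a 62.
Inner hash: even-index sum = 467 mod 256 = 211; odd-index sum = 297 mod 256 = 41 → d3 29.
Outer input = (K'⊕opad) ∥ inner = c9 29 5c 5c 5c 5c ∥ d3 29.
Outer hash (tag): even-index sum = 596 mod 256 = 84; odd-index sum = 266 mod 256 = 10 → 54 0a.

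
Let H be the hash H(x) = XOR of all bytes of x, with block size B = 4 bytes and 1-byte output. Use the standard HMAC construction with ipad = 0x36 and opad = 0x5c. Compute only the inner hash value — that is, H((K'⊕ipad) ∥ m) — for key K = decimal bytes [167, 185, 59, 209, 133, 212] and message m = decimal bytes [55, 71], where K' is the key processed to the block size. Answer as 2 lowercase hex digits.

d5

Key decimal bytes [167, 185, 59, 209, 133, 212] = a7 b9 3b d1 85 d4 is 6 bytes > B = 4, so hash it first: H(key) = a5, then zero-pad to 4 bytes: K' = a5 00 00 00.
K' ⊕ ipad = 93 36 36 36.
Inner input = 93 36 36 36 ∥ 37 47.
Inner hash: XOR 93⊕36⊕36⊕36⊕37⊕47 = d5.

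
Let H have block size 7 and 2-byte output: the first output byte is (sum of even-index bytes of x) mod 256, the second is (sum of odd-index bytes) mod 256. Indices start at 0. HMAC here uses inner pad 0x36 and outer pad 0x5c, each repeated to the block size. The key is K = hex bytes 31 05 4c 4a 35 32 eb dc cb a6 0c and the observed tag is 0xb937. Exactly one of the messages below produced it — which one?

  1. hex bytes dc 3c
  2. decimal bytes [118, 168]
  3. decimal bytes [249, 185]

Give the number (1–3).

1

Key hex bytes 31 05 4c 4a 35 32 eb dc cb a6 0c is 11 bytes > B = 7, so hash it first: H(key) = 74 03, then zero-pad to 7 bytes: K' = 74 03 00 00 00 00 00.
K' ⊕ ipad = 42 35 36 36 36 36 36; K' ⊕ opad = 28 5f 5c 5c 5c 5c 5c.
m1: inner = H(42 35 36 36 36 36 36 dc 3c) = 20 7d; tag = H(28 5f 5c 5c 5c 5c 5c 20 7d) = b937 ← matches
m2: inner = H(42 35 36 36 36 36 36 76 a8) = 8c 17; tag = H(28 5f 5c 5c 5c 5c 5c 8c 17) = 53a3
m3: inner = H(42 35 36 36 36 36 36 f9 b9) = 9d 9a; tag = H(28 5f 5c 5c 5c 5c 5c 9d 9a) = d6b4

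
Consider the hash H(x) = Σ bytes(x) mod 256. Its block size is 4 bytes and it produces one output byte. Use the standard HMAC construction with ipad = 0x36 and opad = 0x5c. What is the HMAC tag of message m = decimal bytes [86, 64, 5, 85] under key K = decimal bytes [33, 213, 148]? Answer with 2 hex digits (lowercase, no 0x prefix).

ec

Key decimal bytes [33, 213, 148] = 21 d5 94 is 3 bytes ≤ B = 4; zero-pad to 4 bytes: K' = 21 d5 94 00.
K' ⊕ ipad = 17 e3 a2 36.  K' ⊕ opad = 7d 89 c8 5c.
Inner input = (K'⊕ipad) ∥ m = 17 e3 a2 36 ∥ 56 40 05 55.
Inner hash: sum = 23+227+162+54+86+64+5+85 = 706; mod 256 = 194 → c2.
Outer input = (K'⊕opad) ∥ inner = 7d 89 c8 5c ∥ c2.
Outer hash (tag): sum = 125+137+200+92+194 = 748; mod 256 = 236 → ec.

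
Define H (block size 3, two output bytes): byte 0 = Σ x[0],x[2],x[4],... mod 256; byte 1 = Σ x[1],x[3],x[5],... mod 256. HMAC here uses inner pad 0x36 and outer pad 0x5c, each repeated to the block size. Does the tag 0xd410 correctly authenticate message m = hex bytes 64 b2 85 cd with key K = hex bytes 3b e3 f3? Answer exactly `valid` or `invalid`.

Key hex bytes 3b e3 f3 is exactly B = 3 bytes: K' = 3b e3 f3.
K' ⊕ ipad = 0d d5 c5; K' ⊕ opad = 67 bf af.
Inner hash: even-index sum = 593 mod 256 = 81; odd-index sum = 446 mod 256 = 190 → 51 be.
Outer hash (recomputed tag): even-index sum = 468 mod 256 = 212; odd-index sum = 272 mod 256 = 16 → d4 10.
Recomputed tag = d410; claimed = d410 → match.

valid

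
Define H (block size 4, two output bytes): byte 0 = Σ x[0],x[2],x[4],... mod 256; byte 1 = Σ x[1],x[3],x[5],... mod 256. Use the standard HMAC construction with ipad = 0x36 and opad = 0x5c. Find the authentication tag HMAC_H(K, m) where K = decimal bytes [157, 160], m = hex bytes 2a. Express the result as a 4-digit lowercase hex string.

Key decimal bytes [157, 160] = 9d a0 is 2 bytes ≤ B = 4; zero-pad to 4 bytes: K' = 9d a0 00 00.
K' ⊕ ipad = ab 96 36 36.  K' ⊕ opad = c1 fc 5c 5c.
Inner input = (K'⊕ipad) ∥ m = ab 96 36 36 ∥ 2a.
Inner hash: even-index sum = 267 mod 256 = 11; odd-index sum = 204 mod 256 = 204 → 0b cc.
Outer input = (K'⊕opad) ∥ inner = c1 fc 5c 5c ∥ 0b cc.
Outer hash (tag): even-index sum = 296 mod 256 = 40; odd-index sum = 548 mod 256 = 36 → 28 24.

2824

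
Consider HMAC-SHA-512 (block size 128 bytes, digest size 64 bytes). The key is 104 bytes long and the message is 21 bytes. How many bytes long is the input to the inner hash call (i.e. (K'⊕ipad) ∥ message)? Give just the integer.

Key is 104 ≤ 128 bytes, zero-padded: |K'| = 128.
Inner input = (K'⊕ipad) ∥ m → 128 + 21 = 149 bytes.

149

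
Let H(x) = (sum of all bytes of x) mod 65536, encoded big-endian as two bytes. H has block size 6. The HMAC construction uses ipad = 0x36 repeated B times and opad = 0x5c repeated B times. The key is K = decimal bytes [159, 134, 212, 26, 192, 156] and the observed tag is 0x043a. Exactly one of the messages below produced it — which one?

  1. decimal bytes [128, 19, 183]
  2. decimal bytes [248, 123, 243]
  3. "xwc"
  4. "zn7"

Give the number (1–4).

Key decimal bytes [159, 134, 212, 26, 192, 156] = 9f 86 d4 1a c0 9c is exactly B = 6 bytes: K' = 9f 86 d4 1a c0 9c.
K' ⊕ ipad = a9 b0 e2 2c f6 aa; K' ⊕ opad = c3 da 88 46 9c c0.
m1: inner = H(a9 b0 e2 2c f6 aa 80 13 b7) = 05 51; tag = H(c3 da 88 46 9c c0 05 51) = 041d
m2: inner = H(a9 b0 e2 2c f6 aa f8 7b f3) = 06 6d; tag = H(c3 da 88 46 9c c0 06 6d) = 043a ← matches
m3: inner = H(a9 b0 e2 2c f6 aa 78 77 63) = 05 59; tag = H(c3 da 88 46 9c c0 05 59) = 0425
m4: inner = H(a9 b0 e2 2c f6 aa 7a 6e 37) = 05 26; tag = H(c3 da 88 46 9c c0 05 26) = 03f2

2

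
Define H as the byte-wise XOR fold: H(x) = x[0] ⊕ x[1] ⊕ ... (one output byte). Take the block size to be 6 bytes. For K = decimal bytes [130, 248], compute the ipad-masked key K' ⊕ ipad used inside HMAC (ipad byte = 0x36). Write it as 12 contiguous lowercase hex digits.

Key decimal bytes [130, 248] = 82 f8 is 2 bytes ≤ B = 6; zero-pad to 6 bytes: K' = 82 f8 00 00 00 00.
XOR each byte with 0x36: 82⊕36=b4, f8⊕36=ce, 00⊕36=36, 00⊕36=36, 00⊕36=36, 00⊕36=36.

b4ce36363636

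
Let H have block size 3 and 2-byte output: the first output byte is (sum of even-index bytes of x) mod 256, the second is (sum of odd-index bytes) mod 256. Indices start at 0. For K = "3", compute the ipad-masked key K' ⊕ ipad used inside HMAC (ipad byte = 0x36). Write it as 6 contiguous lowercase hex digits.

Key "3" = 33 is 1 byte ≤ B = 3; zero-pad to 3 bytes: K' = 33 00 00.
XOR each byte with 0x36: 33⊕36=05, 00⊕36=36, 00⊕36=36.

053636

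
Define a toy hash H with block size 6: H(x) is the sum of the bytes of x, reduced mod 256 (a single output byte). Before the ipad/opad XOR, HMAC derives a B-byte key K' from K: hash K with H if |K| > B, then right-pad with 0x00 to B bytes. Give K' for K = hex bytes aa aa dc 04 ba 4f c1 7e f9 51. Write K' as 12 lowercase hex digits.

c60000000000

|K| = 10 > B = 6, so first hash the key.
H(K): sum = 170+170+220+4+186+79+193+126+249+81 = 1478; mod 256 = 198 → c6.
Zero-pad H(K) = c6 to 6 bytes: K' = c6 00 00 00 00 00.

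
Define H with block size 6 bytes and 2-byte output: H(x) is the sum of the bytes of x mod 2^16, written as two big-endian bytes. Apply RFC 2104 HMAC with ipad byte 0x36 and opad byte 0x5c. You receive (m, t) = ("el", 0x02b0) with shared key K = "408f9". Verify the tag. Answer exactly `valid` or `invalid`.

valid

Key "408f9" = 34 30 38 66 39 is 5 bytes ≤ B = 6; zero-pad to 6 bytes: K' = 34 30 38 66 39 00.
K' ⊕ ipad = 02 06 0e 50 0f 36; K' ⊕ opad = 68 6c 64 3a 65 5c.
Inner hash: sum = 2+6+14+80+15+54+101+108 = 380 → 01 7c.
Outer hash (recomputed tag): sum = 104+108+100+58+101+92+1+124 = 688 → 02 b0.
Recomputed tag = 02b0; claimed = 02b0 → match.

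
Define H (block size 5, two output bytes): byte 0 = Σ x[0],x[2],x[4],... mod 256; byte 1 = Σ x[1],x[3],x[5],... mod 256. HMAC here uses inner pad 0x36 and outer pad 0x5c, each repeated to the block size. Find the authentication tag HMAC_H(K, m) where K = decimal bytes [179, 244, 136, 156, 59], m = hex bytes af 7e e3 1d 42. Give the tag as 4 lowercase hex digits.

6a53

Key decimal bytes [179, 244, 136, 156, 59] = b3 f4 88 9c 3b is exactly B = 5 bytes: K' = b3 f4 88 9c 3b.
K' ⊕ ipad = 85 c2 be aa 0d.  K' ⊕ opad = ef a8 d4 c0 67.
Inner input = (K'⊕ipad) ∥ m = 85 c2 be aa 0d ∥ af 7e e3 1d 42.
Inner hash: even-index sum = 491 mod 256 = 235; odd-index sum = 832 mod 256 = 64 → eb 40.
Outer input = (K'⊕opad) ∥ inner = ef a8 d4 c0 67 ∥ eb 40.
Outer hash (tag): even-index sum = 618 mod 256 = 106; odd-index sum = 595 mod 256 = 83 → 6a 53.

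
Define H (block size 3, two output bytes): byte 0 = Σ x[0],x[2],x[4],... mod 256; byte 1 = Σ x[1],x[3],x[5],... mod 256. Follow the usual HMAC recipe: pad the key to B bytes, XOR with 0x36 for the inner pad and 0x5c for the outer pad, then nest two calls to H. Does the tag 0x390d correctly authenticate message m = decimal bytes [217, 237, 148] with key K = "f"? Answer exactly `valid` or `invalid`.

invalid

Key "f" = 66 is 1 byte ≤ B = 3; zero-pad to 3 bytes: K' = 66 00 00.
K' ⊕ ipad = 50 36 36; K' ⊕ opad = 3a 5c 5c.
Inner hash: even-index sum = 371 mod 256 = 115; odd-index sum = 419 mod 256 = 163 → 73 a3.
Outer hash (recomputed tag): even-index sum = 313 mod 256 = 57; odd-index sum = 207 mod 256 = 207 → 39 cf.
Recomputed tag = 39cf; claimed = 390d → mismatch.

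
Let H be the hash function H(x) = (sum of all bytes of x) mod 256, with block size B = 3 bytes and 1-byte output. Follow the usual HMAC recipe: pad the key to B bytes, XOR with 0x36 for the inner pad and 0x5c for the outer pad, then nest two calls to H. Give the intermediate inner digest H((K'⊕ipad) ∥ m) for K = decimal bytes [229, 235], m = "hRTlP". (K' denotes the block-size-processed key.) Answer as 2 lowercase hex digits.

b0

Key decimal bytes [229, 235] = e5 eb is 2 bytes ≤ B = 3; zero-pad to 3 bytes: K' = e5 eb 00.
K' ⊕ ipad = d3 dd 36.
Inner input = d3 dd 36 ∥ 68 52 54 6c 50.
Inner hash: sum = 211+221+54+104+82+84+108+80 = 944; mod 256 = 176 → b0.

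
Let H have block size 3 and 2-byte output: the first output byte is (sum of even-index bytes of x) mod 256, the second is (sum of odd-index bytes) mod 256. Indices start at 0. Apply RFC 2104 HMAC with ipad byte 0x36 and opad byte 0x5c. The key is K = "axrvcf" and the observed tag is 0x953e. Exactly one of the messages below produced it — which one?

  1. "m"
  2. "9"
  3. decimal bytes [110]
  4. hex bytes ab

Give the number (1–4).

Key "axrvcf" = 61 78 72 76 63 66 is 6 bytes > B = 3, so hash it first: H(key) = 36 54, then zero-pad to 3 bytes: K' = 36 54 00.
K' ⊕ ipad = 00 62 36; K' ⊕ opad = 6a 08 5c.
m1: inner = H(00 62 36 6d) = 36 cf; tag = H(6a 08 5c 36 cf) = 953e ← matches
m2: inner = H(00 62 36 39) = 36 9b; tag = H(6a 08 5c 36 9b) = 613e
m3: inner = H(00 62 36 6e) = 36 d0; tag = H(6a 08 5c 36 d0) = 963e
m4: inner = H(00 62 36 ab) = 36 0d; tag = H(6a 08 5c 36 0d) = d33e

1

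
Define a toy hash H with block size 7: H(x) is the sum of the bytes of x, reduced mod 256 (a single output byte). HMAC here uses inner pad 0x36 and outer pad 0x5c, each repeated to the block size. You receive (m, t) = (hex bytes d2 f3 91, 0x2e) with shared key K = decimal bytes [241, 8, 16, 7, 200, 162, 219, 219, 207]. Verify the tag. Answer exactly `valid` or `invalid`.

valid

Key decimal bytes [241, 8, 16, 7, 200, 162, 219, 219, 207] = f1 08 10 07 c8 a2 db db cf is 9 bytes > B = 7, so hash it first: H(key) = ff, then zero-pad to 7 bytes: K' = ff 00 00 00 00 00 00.
K' ⊕ ipad = c9 36 36 36 36 36 36; K' ⊕ opad = a3 5c 5c 5c 5c 5c 5c.
Inner hash: sum = 201+54+54+54+54+54+54+210+243+145 = 1123; mod 256 = 99 → 63.
Outer hash (recomputed tag): sum = 163+92+92+92+92+92+92+99 = 814; mod 256 = 46 → 2e.
Recomputed tag = 2e; claimed = 2e → match.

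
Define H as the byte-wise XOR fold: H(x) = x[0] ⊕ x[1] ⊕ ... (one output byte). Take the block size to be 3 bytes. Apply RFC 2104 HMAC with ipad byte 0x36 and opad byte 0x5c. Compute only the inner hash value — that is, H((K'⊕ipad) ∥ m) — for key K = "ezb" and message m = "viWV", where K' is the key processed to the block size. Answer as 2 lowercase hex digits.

55

Key "ezb" = 65 7a 62 is exactly B = 3 bytes: K' = 65 7a 62.
K' ⊕ ipad = 53 4c 54.
Inner input = 53 4c 54 ∥ 76 69 57 56.
Inner hash: XOR 53⊕4c⊕54⊕76⊕69⊕57⊕56 = 55.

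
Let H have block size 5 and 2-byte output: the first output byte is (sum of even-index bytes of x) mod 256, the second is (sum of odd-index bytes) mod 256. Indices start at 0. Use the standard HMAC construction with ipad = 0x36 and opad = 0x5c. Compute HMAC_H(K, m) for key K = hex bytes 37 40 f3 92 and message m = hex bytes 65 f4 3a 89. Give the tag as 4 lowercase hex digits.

2f63

Key hex bytes 37 40 f3 92 is 4 bytes ≤ B = 5; zero-pad to 5 bytes: K' = 37 40 f3 92 00.
K' ⊕ ipad = 01 76 c5 a4 36.  K' ⊕ opad = 6b 1c af ce 5c.
Inner input = (K'⊕ipad) ∥ m = 01 76 c5 a4 36 ∥ 65 f4 3a 89.
Inner hash: even-index sum = 633 mod 256 = 121; odd-index sum = 441 mod 256 = 185 → 79 b9.
Outer input = (K'⊕opad) ∥ inner = 6b 1c af ce 5c ∥ 79 b9.
Outer hash (tag): even-index sum = 559 mod 256 = 47; odd-index sum = 355 mod 256 = 99 → 2f 63.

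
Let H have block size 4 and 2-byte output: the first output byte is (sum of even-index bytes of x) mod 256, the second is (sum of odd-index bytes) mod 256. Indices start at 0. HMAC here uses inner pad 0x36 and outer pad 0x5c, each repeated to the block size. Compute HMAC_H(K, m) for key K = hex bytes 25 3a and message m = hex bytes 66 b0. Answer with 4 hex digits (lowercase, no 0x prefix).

84b4

Key hex bytes 25 3a is 2 bytes ≤ B = 4; zero-pad to 4 bytes: K' = 25 3a 00 00.
K' ⊕ ipad = 13 0c 36 36.  K' ⊕ opad = 79 66 5c 5c.
Inner input = (K'⊕ipad) ∥ m = 13 0c 36 36 ∥ 66 b0.
Inner hash: even-index sum = 175 mod 256 = 175; odd-index sum = 242 mod 256 = 242 → af f2.
Outer input = (K'⊕opad) ∥ inner = 79 66 5c 5c ∥ af f2.
Outer hash (tag): even-index sum = 388 mod 256 = 132; odd-index sum = 436 mod 256 = 180 → 84 b4.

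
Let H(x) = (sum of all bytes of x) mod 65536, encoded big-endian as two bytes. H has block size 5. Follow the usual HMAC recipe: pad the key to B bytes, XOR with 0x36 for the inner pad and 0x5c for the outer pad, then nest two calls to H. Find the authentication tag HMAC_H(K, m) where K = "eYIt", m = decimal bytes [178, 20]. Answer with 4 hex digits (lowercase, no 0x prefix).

Key "eYIt" = 65 59 49 74 is 4 bytes ≤ B = 5; zero-pad to 5 bytes: K' = 65 59 49 74 00.
K' ⊕ ipad = 53 6f 7f 42 36.  K' ⊕ opad = 39 05 15 28 5c.
Inner input = (K'⊕ipad) ∥ m = 53 6f 7f 42 36 ∥ b2 14.
Inner hash: sum = 83+111+127+66+54+178+20 = 639 → 02 7f.
Outer input = (K'⊕opad) ∥ inner = 39 05 15 28 5c ∥ 02 7f.
Outer hash (tag): sum = 57+5+21+40+92+2+127 = 344 → 01 58.

0158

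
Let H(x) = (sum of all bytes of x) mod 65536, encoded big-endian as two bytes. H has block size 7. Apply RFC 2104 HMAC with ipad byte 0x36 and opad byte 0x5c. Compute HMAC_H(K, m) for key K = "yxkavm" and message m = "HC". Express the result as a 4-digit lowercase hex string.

0223

Key "yxkavm" = 79 78 6b 61 76 6d is 6 bytes ≤ B = 7; zero-pad to 7 bytes: K' = 79 78 6b 61 76 6d 00.
K' ⊕ ipad = 4f 4e 5d 57 40 5b 36.  K' ⊕ opad = 25 24 37 3d 2a 31 5c.
Inner input = (K'⊕ipad) ∥ m = 4f 4e 5d 57 40 5b 36 ∥ 48 43.
Inner hash: sum = 79+78+93+87+64+91+54+72+67 = 685 → 02 ad.
Outer input = (K'⊕opad) ∥ inner = 25 24 37 3d 2a 31 5c ∥ 02 ad.
Outer hash (tag): sum = 37+36+55+61+42+49+92+2+173 = 547 → 02 23.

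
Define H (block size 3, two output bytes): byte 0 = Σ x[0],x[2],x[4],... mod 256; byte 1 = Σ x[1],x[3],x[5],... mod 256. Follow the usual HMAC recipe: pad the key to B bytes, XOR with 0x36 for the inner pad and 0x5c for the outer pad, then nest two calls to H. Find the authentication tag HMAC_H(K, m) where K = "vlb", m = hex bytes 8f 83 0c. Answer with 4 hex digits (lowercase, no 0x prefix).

Key "vlb" = 76 6c 62 is exactly B = 3 bytes: K' = 76 6c 62.
K' ⊕ ipad = 40 5a 54.  K' ⊕ opad = 2a 30 3e.
Inner input = (K'⊕ipad) ∥ m = 40 5a 54 ∥ 8f 83 0c.
Inner hash: even-index sum = 279 mod 256 = 23; odd-index sum = 245 mod 256 = 245 → 17 f5.
Outer input = (K'⊕opad) ∥ inner = 2a 30 3e ∥ 17 f5.
Outer hash (tag): even-index sum = 349 mod 256 = 93; odd-index sum = 71 mod 256 = 71 → 5d 47.

5d47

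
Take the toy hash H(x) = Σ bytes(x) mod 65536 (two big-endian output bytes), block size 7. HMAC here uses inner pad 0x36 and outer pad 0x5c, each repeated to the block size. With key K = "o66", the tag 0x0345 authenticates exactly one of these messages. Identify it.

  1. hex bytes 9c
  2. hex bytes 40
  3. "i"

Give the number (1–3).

1

Key "o66" = 6f 36 36 is 3 bytes ≤ B = 7; zero-pad to 7 bytes: K' = 6f 36 36 00 00 00 00.
K' ⊕ ipad = 59 00 00 36 36 36 36; K' ⊕ opad = 33 6a 6a 5c 5c 5c 5c.
m1: inner = H(59 00 00 36 36 36 36 9c) = 01 cd; tag = H(33 6a 6a 5c 5c 5c 5c 01 cd) = 0345 ← matches
m2: inner = H(59 00 00 36 36 36 36 40) = 01 71; tag = H(33 6a 6a 5c 5c 5c 5c 01 71) = 02e9
m3: inner = H(59 00 00 36 36 36 36 69) = 01 9a; tag = H(33 6a 6a 5c 5c 5c 5c 01 9a) = 0312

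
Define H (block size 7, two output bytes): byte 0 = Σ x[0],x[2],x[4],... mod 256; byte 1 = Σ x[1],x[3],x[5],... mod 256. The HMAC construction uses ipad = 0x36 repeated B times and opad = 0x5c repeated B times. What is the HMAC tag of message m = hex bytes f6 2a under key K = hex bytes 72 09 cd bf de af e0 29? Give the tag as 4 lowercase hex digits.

Key hex bytes 72 09 cd bf de af e0 29 is 8 bytes > B = 7, so hash it first: H(key) = fd a0, then zero-pad to 7 bytes: K' = fd a0 00 00 00 00 00.
K' ⊕ ipad = cb 96 36 36 36 36 36.  K' ⊕ opad = a1 fc 5c 5c 5c 5c 5c.
Inner input = (K'⊕ipad) ∥ m = cb 96 36 36 36 36 36 ∥ f6 2a.
Inner hash: even-index sum = 407 mod 256 = 151; odd-index sum = 504 mod 256 = 248 → 97 f8.
Outer input = (K'⊕opad) ∥ inner = a1 fc 5c 5c 5c 5c 5c ∥ 97 f8.
Outer hash (tag): even-index sum = 685 mod 256 = 173; odd-index sum = 587 mod 256 = 75 → ad 4b.

ad4b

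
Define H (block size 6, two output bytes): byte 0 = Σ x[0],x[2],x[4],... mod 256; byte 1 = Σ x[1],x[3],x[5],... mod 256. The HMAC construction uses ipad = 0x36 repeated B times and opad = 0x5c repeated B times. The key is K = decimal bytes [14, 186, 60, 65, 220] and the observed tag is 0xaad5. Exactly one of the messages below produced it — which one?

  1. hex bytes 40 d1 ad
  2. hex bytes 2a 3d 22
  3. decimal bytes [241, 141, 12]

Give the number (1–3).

Key decimal bytes [14, 186, 60, 65, 220] = 0e ba 3c 41 dc is 5 bytes ≤ B = 6; zero-pad to 6 bytes: K' = 0e ba 3c 41 dc 00.
K' ⊕ ipad = 38 8c 0a 77 ea 36; K' ⊕ opad = 52 e6 60 1d 80 5c.
m1: inner = H(38 8c 0a 77 ea 36 40 d1 ad) = 19 0a; tag = H(52 e6 60 1d 80 5c 19 0a) = 4b69
m2: inner = H(38 8c 0a 77 ea 36 2a 3d 22) = 78 76; tag = H(52 e6 60 1d 80 5c 78 76) = aad5 ← matches
m3: inner = H(38 8c 0a 77 ea 36 f1 8d 0c) = 29 c6; tag = H(52 e6 60 1d 80 5c 29 c6) = 5b25

2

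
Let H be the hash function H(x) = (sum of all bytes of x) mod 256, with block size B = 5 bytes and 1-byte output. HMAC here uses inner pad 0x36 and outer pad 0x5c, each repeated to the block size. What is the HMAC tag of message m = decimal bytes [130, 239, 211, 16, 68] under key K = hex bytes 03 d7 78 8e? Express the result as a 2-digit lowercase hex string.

26

Key hex bytes 03 d7 78 8e is 4 bytes ≤ B = 5; zero-pad to 5 bytes: K' = 03 d7 78 8e 00.
K' ⊕ ipad = 35 e1 4e b8 36.  K' ⊕ opad = 5f 8b 24 d2 5c.
Inner input = (K'⊕ipad) ∥ m = 35 e1 4e b8 36 ∥ 82 ef d3 10 44.
Inner hash: sum = 53+225+78+184+54+130+239+211+16+68 = 1258; mod 256 = 234 → ea.
Outer input = (K'⊕opad) ∥ inner = 5f 8b 24 d2 5c ∥ ea.
Outer hash (tag): sum = 95+139+36+210+92+234 = 806; mod 256 = 38 → 26.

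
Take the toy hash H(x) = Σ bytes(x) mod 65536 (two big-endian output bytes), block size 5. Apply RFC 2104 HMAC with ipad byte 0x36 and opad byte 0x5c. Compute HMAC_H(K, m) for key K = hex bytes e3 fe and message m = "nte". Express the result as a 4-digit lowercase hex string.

Key hex bytes e3 fe is 2 bytes ≤ B = 5; zero-pad to 5 bytes: K' = e3 fe 00 00 00.
K' ⊕ ipad = d5 c8 36 36 36.  K' ⊕ opad = bf a2 5c 5c 5c.
Inner input = (K'⊕ipad) ∥ m = d5 c8 36 36 36 ∥ 6e 74 65.
Inner hash: sum = 213+200+54+54+54+110+116+101 = 902 → 03 86.
Outer input = (K'⊕opad) ∥ inner = bf a2 5c 5c 5c ∥ 03 86.
Outer hash (tag): sum = 191+162+92+92+92+3+134 = 766 → 02 fe.

02fe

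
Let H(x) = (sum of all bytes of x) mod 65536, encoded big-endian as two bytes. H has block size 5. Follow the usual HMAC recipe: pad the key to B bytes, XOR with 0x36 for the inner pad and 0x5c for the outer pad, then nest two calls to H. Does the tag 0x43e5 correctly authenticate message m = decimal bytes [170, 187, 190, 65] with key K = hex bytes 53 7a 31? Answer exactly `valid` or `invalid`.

invalid

Key hex bytes 53 7a 31 is 3 bytes ≤ B = 5; zero-pad to 5 bytes: K' = 53 7a 31 00 00.
K' ⊕ ipad = 65 4c 07 36 36; K' ⊕ opad = 0f 26 6d 5c 5c.
Inner hash: sum = 101+76+7+54+54+170+187+190+65 = 904 → 03 88.
Outer hash (recomputed tag): sum = 15+38+109+92+92+3+136 = 485 → 01 e5.
Recomputed tag = 01e5; claimed = 43e5 → mismatch.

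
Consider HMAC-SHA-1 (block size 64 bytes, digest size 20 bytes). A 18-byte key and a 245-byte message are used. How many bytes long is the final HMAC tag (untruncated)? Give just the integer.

The tag is one SHA-1 digest: 20 bytes.

20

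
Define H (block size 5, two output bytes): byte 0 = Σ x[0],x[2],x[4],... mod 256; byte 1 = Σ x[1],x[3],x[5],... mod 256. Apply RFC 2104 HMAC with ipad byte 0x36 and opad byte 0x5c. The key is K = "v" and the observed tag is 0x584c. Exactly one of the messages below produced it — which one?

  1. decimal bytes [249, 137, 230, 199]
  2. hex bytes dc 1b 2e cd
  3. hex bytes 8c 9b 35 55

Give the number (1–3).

2

Key "v" = 76 is 1 byte ≤ B = 5; zero-pad to 5 bytes: K' = 76 00 00 00 00.
K' ⊕ ipad = 40 36 36 36 36; K' ⊕ opad = 2a 5c 5c 5c 5c.
m1: inner = H(40 36 36 36 36 f9 89 e6 c7) = fc 4b; tag = H(2a 5c 5c 5c 5c fc 4b) = 2db4
m2: inner = H(40 36 36 36 36 dc 1b 2e cd) = 94 76; tag = H(2a 5c 5c 5c 5c 94 76) = 584c ← matches
m3: inner = H(40 36 36 36 36 8c 9b 35 55) = 9c 2d; tag = H(2a 5c 5c 5c 5c 9c 2d) = 0f54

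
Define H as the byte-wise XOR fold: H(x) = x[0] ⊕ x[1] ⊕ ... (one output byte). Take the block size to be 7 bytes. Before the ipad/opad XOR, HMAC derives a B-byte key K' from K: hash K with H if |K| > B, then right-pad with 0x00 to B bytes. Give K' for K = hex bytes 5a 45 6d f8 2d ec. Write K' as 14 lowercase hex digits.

Key hex bytes 5a 45 6d f8 2d ec is 6 bytes ≤ B = 7; zero-pad to 7 bytes: K' = 5a 45 6d f8 2d ec 00.

5a456df82dec00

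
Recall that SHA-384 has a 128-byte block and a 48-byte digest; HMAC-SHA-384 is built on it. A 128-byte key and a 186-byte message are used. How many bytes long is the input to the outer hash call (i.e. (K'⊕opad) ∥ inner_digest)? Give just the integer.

176

Key is 128 ≤ 128 bytes, zero-padded: |K'| = 128.
Outer input = (K'⊕opad) ∥ H(inner) → 128 + 48 = 176 bytes.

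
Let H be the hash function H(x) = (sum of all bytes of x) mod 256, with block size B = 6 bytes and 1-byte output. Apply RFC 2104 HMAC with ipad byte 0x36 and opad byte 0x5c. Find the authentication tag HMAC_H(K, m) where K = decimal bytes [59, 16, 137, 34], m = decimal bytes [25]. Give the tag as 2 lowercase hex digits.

Key decimal bytes [59, 16, 137, 34] = 3b 10 89 22 is 4 bytes ≤ B = 6; zero-pad to 6 bytes: K' = 3b 10 89 22 00 00.
K' ⊕ ipad = 0d 26 bf 14 36 36.  K' ⊕ opad = 67 4c d5 7e 5c 5c.
Inner input = (K'⊕ipad) ∥ m = 0d 26 bf 14 36 36 ∥ 19.
Inner hash: sum = 13+38+191+20+54+54+25 = 395; mod 256 = 139 → 8b.
Outer input = (K'⊕opad) ∥ inner = 67 4c d5 7e 5c 5c ∥ 8b.
Outer hash (tag): sum = 103+76+213+126+92+92+139 = 841; mod 256 = 73 → 49.

49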